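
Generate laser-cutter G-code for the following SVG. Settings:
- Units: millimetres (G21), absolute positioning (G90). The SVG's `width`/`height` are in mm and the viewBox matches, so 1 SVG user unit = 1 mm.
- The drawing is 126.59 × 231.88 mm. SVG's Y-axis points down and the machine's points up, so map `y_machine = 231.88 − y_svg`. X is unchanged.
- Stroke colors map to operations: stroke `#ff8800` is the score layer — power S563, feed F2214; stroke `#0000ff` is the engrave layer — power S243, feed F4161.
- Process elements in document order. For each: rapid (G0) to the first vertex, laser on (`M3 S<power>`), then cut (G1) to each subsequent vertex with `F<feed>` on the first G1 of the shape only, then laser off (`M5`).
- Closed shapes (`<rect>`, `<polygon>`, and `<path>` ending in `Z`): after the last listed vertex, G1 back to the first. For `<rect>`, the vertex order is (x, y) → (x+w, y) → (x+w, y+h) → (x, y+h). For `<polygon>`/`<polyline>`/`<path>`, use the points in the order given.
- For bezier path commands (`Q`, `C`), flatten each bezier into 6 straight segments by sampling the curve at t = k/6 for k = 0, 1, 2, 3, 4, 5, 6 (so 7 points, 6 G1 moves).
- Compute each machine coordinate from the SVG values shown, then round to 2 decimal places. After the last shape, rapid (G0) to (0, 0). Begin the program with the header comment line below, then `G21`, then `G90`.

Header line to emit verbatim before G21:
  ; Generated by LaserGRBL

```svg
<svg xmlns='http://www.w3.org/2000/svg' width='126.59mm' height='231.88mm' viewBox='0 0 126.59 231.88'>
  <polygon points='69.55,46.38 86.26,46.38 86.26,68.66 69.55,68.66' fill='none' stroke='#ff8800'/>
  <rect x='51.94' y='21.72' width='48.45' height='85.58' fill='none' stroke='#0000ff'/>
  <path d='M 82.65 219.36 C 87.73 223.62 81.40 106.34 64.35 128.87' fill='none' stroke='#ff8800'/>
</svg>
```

; Generated by LaserGRBL
G21
G90
G0 X69.55 Y185.50
M3 S563
G1 X86.26 Y185.50 F2214
G1 X86.26 Y163.22
G1 X69.55 Y163.22
G1 X69.55 Y185.50
M5
G0 X51.94 Y210.16
M3 S243
G1 X100.39 Y210.16 F4161
G1 X100.39 Y124.58
G1 X51.94 Y124.58
G1 X51.94 Y210.16
M5
G0 X82.65 Y12.52
M3 S563
G1 X84.24 Y19.31 F2214
G1 X83.95 Y39.09
G1 X81.80 Y64.62
G1 X77.80 Y88.62
G1 X71.98 Y103.83
G1 X64.35 Y103.01
M5
G0 X0.00 Y0.00

Since the viewBox matches the mm dimensions, user units are millimetres directly. The only transform is the Y-flip y_m = 231.88 − y_svg.

Shape 1 is a rectangle drawn with `<polygon>`. Its stroke #ff8800 means score at S563, F2214. After flipping Y the toolpath is (69.55,185.50) → (86.26,185.50) → (86.26,163.22) → (69.55,163.22) → (69.55,185.50), returning to the start.

Shape 2 is a rectangle drawn with `<rect>`. Its stroke #0000ff means engrave at S243, F4161. After flipping Y the toolpath is (51.94,210.16) → (100.39,210.16) → (100.39,124.58) → (51.94,124.58) → (51.94,210.16), returning to the start.

Shape 3 is a cubic bezier drawn with `<path>`. Its stroke #ff8800 means score at S563, F2214. After flipping Y the toolpath is (82.65,12.52) → (84.24,19.31) → (83.95,39.09) → (81.80,64.62) → (77.80,88.62) → (71.98,103.83) → (64.35,103.01).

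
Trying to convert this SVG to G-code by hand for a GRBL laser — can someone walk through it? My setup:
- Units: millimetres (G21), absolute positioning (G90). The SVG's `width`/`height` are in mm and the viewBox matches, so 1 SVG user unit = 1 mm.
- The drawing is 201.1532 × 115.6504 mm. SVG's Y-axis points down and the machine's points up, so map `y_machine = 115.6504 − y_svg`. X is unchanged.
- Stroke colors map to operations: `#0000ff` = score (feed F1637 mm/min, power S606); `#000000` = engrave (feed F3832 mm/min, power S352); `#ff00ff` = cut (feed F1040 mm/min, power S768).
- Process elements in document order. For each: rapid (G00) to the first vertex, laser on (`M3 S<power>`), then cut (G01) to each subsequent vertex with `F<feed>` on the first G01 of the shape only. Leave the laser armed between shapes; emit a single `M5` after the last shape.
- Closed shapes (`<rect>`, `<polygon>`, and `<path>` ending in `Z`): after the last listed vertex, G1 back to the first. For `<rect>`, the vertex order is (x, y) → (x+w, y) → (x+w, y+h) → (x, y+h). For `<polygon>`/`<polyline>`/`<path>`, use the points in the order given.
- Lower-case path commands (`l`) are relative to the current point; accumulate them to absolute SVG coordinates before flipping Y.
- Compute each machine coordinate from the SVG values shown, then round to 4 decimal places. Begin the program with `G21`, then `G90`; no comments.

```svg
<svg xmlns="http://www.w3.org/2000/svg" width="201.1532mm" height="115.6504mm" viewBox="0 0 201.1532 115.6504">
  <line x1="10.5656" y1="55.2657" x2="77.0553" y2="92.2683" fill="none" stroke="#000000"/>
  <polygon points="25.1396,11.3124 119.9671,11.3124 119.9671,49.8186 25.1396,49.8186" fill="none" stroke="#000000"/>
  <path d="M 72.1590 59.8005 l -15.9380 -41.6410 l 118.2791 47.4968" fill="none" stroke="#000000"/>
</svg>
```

1 u = 1 mm; y_m = 115.6504 − y.

[1] `<line>` line segment, #000000→engrave S352 F3832: (10.5656,60.3847) → (77.0553,23.3821)

[2] `<polygon>` rectangle, #000000→engrave S352 F3832: (25.1396,104.3380) → (119.9671,104.3380) → (119.9671,65.8318) → (25.1396,65.8318) → (25.1396,104.3380) (closed)

[3] `<path>` open polyline, #000000→engrave S352 F3832: (72.1590,55.8499) → (56.2210,97.4909) → (174.5001,49.9941)

G21
G90
G00 X10.5656 Y60.3847
M3 S352
G01 X77.0553 Y23.3821 F3832
G00 X25.1396 Y104.3380
M3 S352
G01 X119.9671 Y104.3380 F3832
G01 X119.9671 Y65.8318
G01 X25.1396 Y65.8318
G01 X25.1396 Y104.3380
G00 X72.1590 Y55.8499
M3 S352
G01 X56.2210 Y97.4909 F3832
G01 X174.5001 Y49.9941
M5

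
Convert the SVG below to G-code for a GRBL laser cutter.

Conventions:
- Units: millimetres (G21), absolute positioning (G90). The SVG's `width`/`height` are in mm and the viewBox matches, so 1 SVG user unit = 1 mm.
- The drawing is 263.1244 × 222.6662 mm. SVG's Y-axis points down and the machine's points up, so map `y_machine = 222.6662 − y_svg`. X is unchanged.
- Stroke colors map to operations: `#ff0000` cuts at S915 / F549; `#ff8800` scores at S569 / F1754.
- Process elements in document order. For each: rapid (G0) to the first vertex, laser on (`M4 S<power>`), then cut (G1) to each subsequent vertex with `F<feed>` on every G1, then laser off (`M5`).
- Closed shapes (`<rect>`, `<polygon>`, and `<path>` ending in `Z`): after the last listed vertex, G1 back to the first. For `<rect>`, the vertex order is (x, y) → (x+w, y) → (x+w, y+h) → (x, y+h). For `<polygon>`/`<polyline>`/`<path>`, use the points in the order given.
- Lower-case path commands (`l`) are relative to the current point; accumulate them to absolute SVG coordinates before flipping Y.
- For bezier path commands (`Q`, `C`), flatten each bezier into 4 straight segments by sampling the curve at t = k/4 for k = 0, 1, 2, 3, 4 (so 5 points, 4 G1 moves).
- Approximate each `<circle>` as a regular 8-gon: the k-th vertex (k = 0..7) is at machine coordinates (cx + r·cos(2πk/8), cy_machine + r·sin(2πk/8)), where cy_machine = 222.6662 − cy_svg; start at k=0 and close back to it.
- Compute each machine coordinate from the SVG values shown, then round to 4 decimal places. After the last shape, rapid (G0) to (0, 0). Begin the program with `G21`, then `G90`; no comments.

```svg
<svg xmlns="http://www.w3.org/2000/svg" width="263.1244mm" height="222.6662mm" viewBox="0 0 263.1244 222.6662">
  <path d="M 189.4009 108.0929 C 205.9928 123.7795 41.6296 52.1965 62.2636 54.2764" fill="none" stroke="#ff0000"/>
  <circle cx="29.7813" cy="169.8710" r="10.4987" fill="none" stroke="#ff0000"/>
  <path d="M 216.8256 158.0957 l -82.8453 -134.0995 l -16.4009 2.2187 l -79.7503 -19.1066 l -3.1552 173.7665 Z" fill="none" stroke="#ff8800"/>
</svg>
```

Since the viewBox matches the mm dimensions, user units are millimetres directly. The only transform is the Y-flip y_m = 222.6662 − y_svg.

Shape 1 is a cubic bezier drawn with `<path>`. Its stroke #ff0000 means cut at S915, F549. After flipping Y the toolpath is (189.4009,114.5733) → (173.6337,116.6568) → (124.3165,136.3790) → (75.7571,158.6525) → (62.2636,168.3898).

Shape 2 is a circle drawn with `<circle>`. Its stroke #ff0000 means cut at S915, F549. After flipping Y the toolpath is (40.2800,52.7952) → (37.2050,60.2189) → (29.7813,63.2939) → (22.3576,60.2189) → (19.2826,52.7952) → (22.3576,45.3715) → (29.7813,42.2965) → (37.2050,45.3715) → (40.2800,52.7952), returning to the start.

Shape 3 is a closed polygon drawn with `<path>`. Its stroke #ff8800 means score at S569, F1754. After flipping Y the toolpath is (216.8256,64.5705) → (133.9803,198.6700) → (117.5794,196.4513) → (37.8291,215.5579) → (34.6739,41.7914) → (216.8256,64.5705), returning to the start.

G21
G90
G0 X189.4009 Y114.5733
M4 S915
G1 X173.6337 Y116.6568 F549
G1 X124.3165 Y136.3790 F549
G1 X75.7571 Y158.6525 F549
G1 X62.2636 Y168.3898 F549
M5
G0 X40.2800 Y52.7952
M4 S915
G1 X37.2050 Y60.2189 F549
G1 X29.7813 Y63.2939 F549
G1 X22.3576 Y60.2189 F549
G1 X19.2826 Y52.7952 F549
G1 X22.3576 Y45.3715 F549
G1 X29.7813 Y42.2965 F549
G1 X37.2050 Y45.3715 F549
G1 X40.2800 Y52.7952 F549
M5
G0 X216.8256 Y64.5705
M4 S569
G1 X133.9803 Y198.6700 F1754
G1 X117.5794 Y196.4513 F1754
G1 X37.8291 Y215.5579 F1754
G1 X34.6739 Y41.7914 F1754
G1 X216.8256 Y64.5705 F1754
M5
G0 X0.0000 Y0.0000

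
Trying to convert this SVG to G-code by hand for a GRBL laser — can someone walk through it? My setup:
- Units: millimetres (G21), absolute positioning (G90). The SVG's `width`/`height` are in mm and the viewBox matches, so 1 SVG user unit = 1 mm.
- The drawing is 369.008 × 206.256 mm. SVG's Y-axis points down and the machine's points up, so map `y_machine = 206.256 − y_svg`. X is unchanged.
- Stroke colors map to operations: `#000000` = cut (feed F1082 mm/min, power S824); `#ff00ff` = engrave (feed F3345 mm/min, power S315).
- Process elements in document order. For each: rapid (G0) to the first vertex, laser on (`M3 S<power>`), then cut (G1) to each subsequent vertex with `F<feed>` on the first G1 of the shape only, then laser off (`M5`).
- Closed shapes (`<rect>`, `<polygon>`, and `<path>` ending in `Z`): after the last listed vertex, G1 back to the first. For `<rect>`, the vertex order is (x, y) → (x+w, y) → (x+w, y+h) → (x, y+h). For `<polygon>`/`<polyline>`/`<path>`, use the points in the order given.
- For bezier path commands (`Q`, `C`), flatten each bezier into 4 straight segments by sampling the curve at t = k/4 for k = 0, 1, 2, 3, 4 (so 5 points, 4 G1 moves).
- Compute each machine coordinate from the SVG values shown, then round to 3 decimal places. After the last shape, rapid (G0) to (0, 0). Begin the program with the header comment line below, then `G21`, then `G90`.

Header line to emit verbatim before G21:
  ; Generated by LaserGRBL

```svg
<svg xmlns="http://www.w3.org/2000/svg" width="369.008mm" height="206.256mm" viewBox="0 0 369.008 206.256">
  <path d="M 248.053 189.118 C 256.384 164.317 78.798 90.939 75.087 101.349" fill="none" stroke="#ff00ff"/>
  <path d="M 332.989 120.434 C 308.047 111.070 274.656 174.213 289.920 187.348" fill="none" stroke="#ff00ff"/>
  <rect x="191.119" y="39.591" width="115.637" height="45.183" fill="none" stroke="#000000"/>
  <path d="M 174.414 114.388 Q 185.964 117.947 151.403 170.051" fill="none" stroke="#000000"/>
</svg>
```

Since the viewBox matches the mm dimensions, user units are millimetres directly. The only transform is the Y-flip y_m = 206.256 − y_svg.

Shape 1 is a cubic bezier drawn with `<path>`. Its stroke #ff00ff means engrave at S315, F3345. After flipping Y the toolpath is (248.053,17.138) → (225.064,42.779) → (166.086,74.227) → (104.850,99.072) → (75.087,104.907).

Shape 2 is a cubic bezier drawn with `<path>`. Its stroke #ff00ff means engrave at S315, F3345. After flipping Y the toolpath is (332.989,85.822) → (313.591,81.164) → (296.377,60.802) → (286.703,36.221) → (289.920,18.908).

Shape 3 is a rectangle drawn with `<rect>`. Its stroke #000000 means cut at S824, F1082. After flipping Y the toolpath is (191.119,166.665) → (306.756,166.665) → (306.756,121.482) → (191.119,121.482) → (191.119,166.665), returning to the start.

Shape 4 is a quadratic bezier drawn with `<path>`. Its stroke #000000 means cut at S824, F1082. After flipping Y the toolpath is (174.414,91.868) → (177.307,87.054) → (174.436,76.173) → (165.802,59.223) → (151.403,36.205).

; Generated by LaserGRBL
G21
G90
G0 X248.053 Y17.138
M3 S315
G1 X225.064 Y42.779 F3345
G1 X166.086 Y74.227
G1 X104.850 Y99.072
G1 X75.087 Y104.907
M5
G0 X332.989 Y85.822
M3 S315
G1 X313.591 Y81.164 F3345
G1 X296.377 Y60.802
G1 X286.703 Y36.221
G1 X289.920 Y18.908
M5
G0 X191.119 Y166.665
M3 S824
G1 X306.756 Y166.665 F1082
G1 X306.756 Y121.482
G1 X191.119 Y121.482
G1 X191.119 Y166.665
M5
G0 X174.414 Y91.868
M3 S824
G1 X177.307 Y87.054 F1082
G1 X174.436 Y76.173
G1 X165.802 Y59.223
G1 X151.403 Y36.205
M5
G0 X0.000 Y0.000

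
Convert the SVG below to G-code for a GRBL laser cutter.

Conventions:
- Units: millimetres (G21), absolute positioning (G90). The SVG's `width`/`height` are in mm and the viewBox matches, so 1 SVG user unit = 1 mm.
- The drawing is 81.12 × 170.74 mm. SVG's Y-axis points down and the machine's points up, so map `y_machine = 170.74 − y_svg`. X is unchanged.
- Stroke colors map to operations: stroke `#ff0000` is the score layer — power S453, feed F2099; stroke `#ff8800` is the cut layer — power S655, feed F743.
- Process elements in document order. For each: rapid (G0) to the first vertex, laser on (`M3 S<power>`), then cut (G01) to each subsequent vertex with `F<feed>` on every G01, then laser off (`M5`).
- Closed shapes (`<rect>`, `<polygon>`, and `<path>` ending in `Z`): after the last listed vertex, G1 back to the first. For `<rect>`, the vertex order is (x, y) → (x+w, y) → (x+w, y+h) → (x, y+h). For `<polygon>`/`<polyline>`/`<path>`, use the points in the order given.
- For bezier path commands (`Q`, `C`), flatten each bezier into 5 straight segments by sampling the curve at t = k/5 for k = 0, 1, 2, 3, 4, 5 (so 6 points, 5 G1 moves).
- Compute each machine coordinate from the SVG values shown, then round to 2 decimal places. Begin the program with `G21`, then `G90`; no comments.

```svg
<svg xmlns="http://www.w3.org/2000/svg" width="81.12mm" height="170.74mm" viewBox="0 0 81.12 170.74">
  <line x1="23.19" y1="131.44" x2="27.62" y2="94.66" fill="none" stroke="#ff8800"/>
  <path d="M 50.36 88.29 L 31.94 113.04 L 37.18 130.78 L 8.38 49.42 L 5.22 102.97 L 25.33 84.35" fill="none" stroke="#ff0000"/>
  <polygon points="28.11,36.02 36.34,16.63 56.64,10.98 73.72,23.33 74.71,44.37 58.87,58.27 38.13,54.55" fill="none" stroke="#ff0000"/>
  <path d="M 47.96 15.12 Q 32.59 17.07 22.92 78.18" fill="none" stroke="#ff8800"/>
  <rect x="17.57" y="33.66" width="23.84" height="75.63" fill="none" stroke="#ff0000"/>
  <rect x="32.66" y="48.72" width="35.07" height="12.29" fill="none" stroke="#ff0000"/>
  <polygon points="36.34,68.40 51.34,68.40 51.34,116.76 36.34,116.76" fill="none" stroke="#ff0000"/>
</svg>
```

1 u = 1 mm; y_m = 170.74 − y.

[1] `<line>` line segment, #ff8800→cut S655 F743: (23.19,39.30) → (27.62,76.08)

[2] `<path>` open polyline, #ff0000→score S453 F2099: (50.36,82.45) → (31.94,57.70) → (37.18,39.96) → (8.38,121.32) → (5.22,67.77) → (25.33,86.39)

[3] `<polygon>` regular polygon, #ff0000→score S453 F2099: (28.11,134.72) → (36.34,154.11) → (56.64,159.76) → (73.72,147.41) → (74.71,126.37) → (58.87,112.47) → (38.13,116.19) → (28.11,134.72) (closed)

[4] `<path>` quadratic bezier, #ff8800→cut S655 F743: (47.96,155.62) → (42.04,152.47) → (36.58,144.59) → (31.57,131.98) → (27.02,114.64) → (22.92,92.56)

[5] `<rect>` rectangle, #ff0000→score S453 F2099: (17.57,137.08) → (41.41,137.08) → (41.41,61.45) → (17.57,61.45) → (17.57,137.08) (closed)

[6] `<rect>` rectangle, #ff0000→score S453 F2099: (32.66,122.02) → (67.73,122.02) → (67.73,109.73) → (32.66,109.73) → (32.66,122.02) (closed)

[7] `<polygon>` rectangle, #ff0000→score S453 F2099: (36.34,102.34) → (51.34,102.34) → (51.34,53.98) → (36.34,53.98) → (36.34,102.34) (closed)

G21
G90
G0 X23.19 Y39.30
M3 S655
G01 X27.62 Y76.08 F743
M5
G0 X50.36 Y82.45
M3 S453
G01 X31.94 Y57.70 F2099
G01 X37.18 Y39.96 F2099
G01 X8.38 Y121.32 F2099
G01 X5.22 Y67.77 F2099
G01 X25.33 Y86.39 F2099
M5
G0 X28.11 Y134.72
M3 S453
G01 X36.34 Y154.11 F2099
G01 X56.64 Y159.76 F2099
G01 X73.72 Y147.41 F2099
G01 X74.71 Y126.37 F2099
G01 X58.87 Y112.47 F2099
G01 X38.13 Y116.19 F2099
G01 X28.11 Y134.72 F2099
M5
G0 X47.96 Y155.62
M3 S655
G01 X42.04 Y152.47 F743
G01 X36.58 Y144.59 F743
G01 X31.57 Y131.98 F743
G01 X27.02 Y114.64 F743
G01 X22.92 Y92.56 F743
M5
G0 X17.57 Y137.08
M3 S453
G01 X41.41 Y137.08 F2099
G01 X41.41 Y61.45 F2099
G01 X17.57 Y61.45 F2099
G01 X17.57 Y137.08 F2099
M5
G0 X32.66 Y122.02
M3 S453
G01 X67.73 Y122.02 F2099
G01 X67.73 Y109.73 F2099
G01 X32.66 Y109.73 F2099
G01 X32.66 Y122.02 F2099
M5
G0 X36.34 Y102.34
M3 S453
G01 X51.34 Y102.34 F2099
G01 X51.34 Y53.98 F2099
G01 X36.34 Y53.98 F2099
G01 X36.34 Y102.34 F2099
M5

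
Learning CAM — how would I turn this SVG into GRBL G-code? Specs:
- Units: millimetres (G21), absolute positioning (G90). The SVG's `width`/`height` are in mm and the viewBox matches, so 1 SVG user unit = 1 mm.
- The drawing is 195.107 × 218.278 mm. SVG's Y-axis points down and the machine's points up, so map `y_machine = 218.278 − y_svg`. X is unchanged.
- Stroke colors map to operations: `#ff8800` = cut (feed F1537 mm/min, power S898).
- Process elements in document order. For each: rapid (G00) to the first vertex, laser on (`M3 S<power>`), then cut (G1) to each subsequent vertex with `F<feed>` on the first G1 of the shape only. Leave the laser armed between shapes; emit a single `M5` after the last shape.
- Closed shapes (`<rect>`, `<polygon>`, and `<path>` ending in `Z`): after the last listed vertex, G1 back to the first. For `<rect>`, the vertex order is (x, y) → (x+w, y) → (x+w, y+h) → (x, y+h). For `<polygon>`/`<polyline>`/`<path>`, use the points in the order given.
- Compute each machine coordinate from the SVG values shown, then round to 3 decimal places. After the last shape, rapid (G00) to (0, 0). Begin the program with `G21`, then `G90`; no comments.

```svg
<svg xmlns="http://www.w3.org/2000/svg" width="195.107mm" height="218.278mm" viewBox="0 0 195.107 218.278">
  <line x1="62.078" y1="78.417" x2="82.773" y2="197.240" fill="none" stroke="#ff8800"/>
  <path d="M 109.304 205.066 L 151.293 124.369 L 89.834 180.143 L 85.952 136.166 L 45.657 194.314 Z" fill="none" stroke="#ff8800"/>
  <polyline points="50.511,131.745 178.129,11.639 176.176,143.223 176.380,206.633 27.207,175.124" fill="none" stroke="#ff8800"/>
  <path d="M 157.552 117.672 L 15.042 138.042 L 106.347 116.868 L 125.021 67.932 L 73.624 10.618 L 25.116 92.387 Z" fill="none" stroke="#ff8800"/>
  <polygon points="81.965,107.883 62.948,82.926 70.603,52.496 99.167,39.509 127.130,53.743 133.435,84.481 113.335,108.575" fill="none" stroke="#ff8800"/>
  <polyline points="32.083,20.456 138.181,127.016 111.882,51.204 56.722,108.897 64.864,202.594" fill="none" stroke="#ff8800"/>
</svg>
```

viewBox `0 0 195.107 218.278` with mm width/height → 1 unit = 1 mm. Flip: y_m = 218.278 − y_svg.

**Shape 1** — `<line>` line segment, stroke `#ff8800` → cut (S898, F1537). Machine vertices: (62.078,139.861) → (82.773,21.038). Open path.

**Shape 2** — `<path>` closed polygon, stroke `#ff8800` → cut (S898, F1537). Machine vertices: (109.304,13.212) → (151.293,93.909) → (89.834,38.135) → (85.952,82.112) → (45.657,23.964) → (109.304,13.212). Closed: final G1 returns to the first vertex.

**Shape 3** — `<polyline>` open polyline, stroke `#ff8800` → cut (S898, F1537). Machine vertices: (50.511,86.533) → (178.129,206.639) → (176.176,75.055) → (176.380,11.645) → (27.207,43.154). Open path.

**Shape 4** — `<path>` closed polygon, stroke `#ff8800` → cut (S898, F1537). Machine vertices: (157.552,100.606) → (15.042,80.236) → (106.347,101.410) → (125.021,150.346) → (73.624,207.660) → (25.116,125.891) → (157.552,100.606). Closed: final G1 returns to the first vertex.

**Shape 5** — `<polygon>` regular polygon, stroke `#ff8800` → cut (S898, F1537). Machine vertices: (81.965,110.395) → (62.948,135.352) → (70.603,165.782) → (99.167,178.769) → (127.130,164.535) → (133.435,133.797) → (113.335,109.703) → (81.965,110.395). Closed: final G1 returns to the first vertex.

**Shape 6** — `<polyline>` open polyline, stroke `#ff8800` → cut (S898, F1537). Machine vertices: (32.083,197.822) → (138.181,91.262) → (111.882,167.074) → (56.722,109.381) → (64.864,15.684). Open path.

G21
G90
G00 X62.078 Y139.861
M3 S898
G1 X82.773 Y21.038 F1537
G00 X109.304 Y13.212
M3 S898
G1 X151.293 Y93.909 F1537
G1 X89.834 Y38.135
G1 X85.952 Y82.112
G1 X45.657 Y23.964
G1 X109.304 Y13.212
G00 X50.511 Y86.533
M3 S898
G1 X178.129 Y206.639 F1537
G1 X176.176 Y75.055
G1 X176.380 Y11.645
G1 X27.207 Y43.154
G00 X157.552 Y100.606
M3 S898
G1 X15.042 Y80.236 F1537
G1 X106.347 Y101.410
G1 X125.021 Y150.346
G1 X73.624 Y207.660
G1 X25.116 Y125.891
G1 X157.552 Y100.606
G00 X81.965 Y110.395
M3 S898
G1 X62.948 Y135.352 F1537
G1 X70.603 Y165.782
G1 X99.167 Y178.769
G1 X127.130 Y164.535
G1 X133.435 Y133.797
G1 X113.335 Y109.703
G1 X81.965 Y110.395
G00 X32.083 Y197.822
M3 S898
G1 X138.181 Y91.262 F1537
G1 X111.882 Y167.074
G1 X56.722 Y109.381
G1 X64.864 Y15.684
M5
G00 X0.000 Y0.000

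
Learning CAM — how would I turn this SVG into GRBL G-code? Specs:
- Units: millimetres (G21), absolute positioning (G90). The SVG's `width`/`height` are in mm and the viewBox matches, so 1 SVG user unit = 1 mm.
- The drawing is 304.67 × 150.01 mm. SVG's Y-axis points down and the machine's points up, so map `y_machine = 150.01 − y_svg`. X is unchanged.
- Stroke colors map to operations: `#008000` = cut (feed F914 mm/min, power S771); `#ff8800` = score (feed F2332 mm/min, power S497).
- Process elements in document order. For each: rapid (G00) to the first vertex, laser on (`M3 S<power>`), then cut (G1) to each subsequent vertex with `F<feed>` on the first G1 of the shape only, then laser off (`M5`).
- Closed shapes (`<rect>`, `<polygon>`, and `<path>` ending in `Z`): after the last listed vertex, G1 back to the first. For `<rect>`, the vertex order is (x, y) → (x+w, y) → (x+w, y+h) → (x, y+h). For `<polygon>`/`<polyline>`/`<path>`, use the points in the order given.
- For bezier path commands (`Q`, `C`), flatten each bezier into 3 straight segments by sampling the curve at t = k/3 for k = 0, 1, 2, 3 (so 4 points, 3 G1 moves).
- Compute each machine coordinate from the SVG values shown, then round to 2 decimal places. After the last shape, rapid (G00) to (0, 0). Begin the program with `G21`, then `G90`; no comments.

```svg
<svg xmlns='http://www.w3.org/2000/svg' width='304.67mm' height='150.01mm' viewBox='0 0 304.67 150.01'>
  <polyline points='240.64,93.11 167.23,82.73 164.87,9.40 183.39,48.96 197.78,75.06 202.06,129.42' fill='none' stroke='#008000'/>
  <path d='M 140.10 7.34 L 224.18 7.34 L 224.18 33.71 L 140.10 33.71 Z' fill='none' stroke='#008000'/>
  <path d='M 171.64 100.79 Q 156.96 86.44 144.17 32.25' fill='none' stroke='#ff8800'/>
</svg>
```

viewBox `0 0 304.67 150.01` with mm width/height → 1 unit = 1 mm. Flip: y_m = 150.01 − y_svg.

**Shape 1** — `<polyline>` open polyline, stroke `#008000` → cut (S771, F914). Machine vertices: (240.64,56.90) → (167.23,67.28) → (164.87,140.61) → (183.39,101.05) → (197.78,74.95) → (202.06,20.59). Open path.

**Shape 2** — `<path>` rectangle, stroke `#008000` → cut (S771, F914). Machine vertices: (140.10,142.67) → (224.18,142.67) → (224.18,116.30) → (140.10,116.30) → (140.10,142.67). Closed: final G1 returns to the first vertex.

**Shape 3** — `<path>` quadratic bezier, stroke `#ff8800` → score (S497, F2332). Control points (SVG): P0=(171.64,100.79), P1=(156.96,86.44), P2=(144.17,32.25); sampled at t=k/3. Machine vertices: (171.64,49.22) → (162.06,63.21) → (152.91,86.06) → (144.17,117.76). Open path.

G21
G90
G00 X240.64 Y56.90
M3 S771
G1 X167.23 Y67.28 F914
G1 X164.87 Y140.61
G1 X183.39 Y101.05
G1 X197.78 Y74.95
G1 X202.06 Y20.59
M5
G00 X140.10 Y142.67
M3 S771
G1 X224.18 Y142.67 F914
G1 X224.18 Y116.30
G1 X140.10 Y116.30
G1 X140.10 Y142.67
M5
G00 X171.64 Y49.22
M3 S497
G1 X162.06 Y63.21 F2332
G1 X152.91 Y86.06
G1 X144.17 Y117.76
M5
G00 X0.00 Y0.00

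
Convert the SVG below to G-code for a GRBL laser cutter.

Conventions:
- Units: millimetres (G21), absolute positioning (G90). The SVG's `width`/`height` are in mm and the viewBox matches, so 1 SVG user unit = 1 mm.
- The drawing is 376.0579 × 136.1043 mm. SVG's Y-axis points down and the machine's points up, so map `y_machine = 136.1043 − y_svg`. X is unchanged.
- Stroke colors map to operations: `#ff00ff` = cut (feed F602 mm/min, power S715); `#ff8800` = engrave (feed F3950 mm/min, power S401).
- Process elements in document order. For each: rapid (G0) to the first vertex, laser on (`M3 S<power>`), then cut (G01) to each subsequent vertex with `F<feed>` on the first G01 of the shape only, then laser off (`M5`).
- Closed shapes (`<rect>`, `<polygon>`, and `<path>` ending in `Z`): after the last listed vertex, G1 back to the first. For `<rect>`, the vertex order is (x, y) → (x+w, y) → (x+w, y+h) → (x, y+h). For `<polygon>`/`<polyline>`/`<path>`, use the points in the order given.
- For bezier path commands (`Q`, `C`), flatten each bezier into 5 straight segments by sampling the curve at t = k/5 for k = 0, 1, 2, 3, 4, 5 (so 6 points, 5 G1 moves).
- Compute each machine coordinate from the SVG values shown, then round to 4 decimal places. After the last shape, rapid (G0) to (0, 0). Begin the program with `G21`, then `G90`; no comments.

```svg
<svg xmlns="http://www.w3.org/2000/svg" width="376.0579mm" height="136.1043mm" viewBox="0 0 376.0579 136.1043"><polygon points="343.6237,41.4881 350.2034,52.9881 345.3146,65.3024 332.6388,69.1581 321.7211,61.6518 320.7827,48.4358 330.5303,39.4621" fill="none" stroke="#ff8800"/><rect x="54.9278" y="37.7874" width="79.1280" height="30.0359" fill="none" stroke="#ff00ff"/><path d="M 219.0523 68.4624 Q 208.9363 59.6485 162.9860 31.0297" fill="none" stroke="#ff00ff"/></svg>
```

1 u = 1 mm; y_m = 136.1043 − y.

[1] `<polygon>` regular polygon, #ff8800→engrave S401 F3950: (343.6237,94.6162) → (350.2034,83.1162) → (345.3146,70.8019) → (332.6388,66.9462) → (321.7211,74.4525) → (320.7827,87.6685) → (330.5303,96.6422) → (343.6237,94.6162) (closed)

[2] `<rect>` rectangle, #ff00ff→cut S715 F602: (54.9278,98.3169) → (134.0558,98.3169) → (134.0558,68.2810) → (54.9278,68.2810) → (54.9278,98.3169) (closed)

[3] `<path>` quadratic bezier, #ff00ff→cut S715 F602: (219.0523,67.6419) → (213.5725,71.9597) → (205.2260,77.8618) → (194.0128,85.3483) → (179.9327,94.4193) → (162.9860,105.0746)

G21
G90
G0 X343.6237 Y94.6162
M3 S401
G01 X350.2034 Y83.1162 F3950
G01 X345.3146 Y70.8019
G01 X332.6388 Y66.9462
G01 X321.7211 Y74.4525
G01 X320.7827 Y87.6685
G01 X330.5303 Y96.6422
G01 X343.6237 Y94.6162
M5
G0 X54.9278 Y98.3169
M3 S715
G01 X134.0558 Y98.3169 F602
G01 X134.0558 Y68.2810
G01 X54.9278 Y68.2810
G01 X54.9278 Y98.3169
M5
G0 X219.0523 Y67.6419
M3 S715
G01 X213.5725 Y71.9597 F602
G01 X205.2260 Y77.8618
G01 X194.0128 Y85.3483
G01 X179.9327 Y94.4193
G01 X162.9860 Y105.0746
M5
G0 X0.0000 Y0.0000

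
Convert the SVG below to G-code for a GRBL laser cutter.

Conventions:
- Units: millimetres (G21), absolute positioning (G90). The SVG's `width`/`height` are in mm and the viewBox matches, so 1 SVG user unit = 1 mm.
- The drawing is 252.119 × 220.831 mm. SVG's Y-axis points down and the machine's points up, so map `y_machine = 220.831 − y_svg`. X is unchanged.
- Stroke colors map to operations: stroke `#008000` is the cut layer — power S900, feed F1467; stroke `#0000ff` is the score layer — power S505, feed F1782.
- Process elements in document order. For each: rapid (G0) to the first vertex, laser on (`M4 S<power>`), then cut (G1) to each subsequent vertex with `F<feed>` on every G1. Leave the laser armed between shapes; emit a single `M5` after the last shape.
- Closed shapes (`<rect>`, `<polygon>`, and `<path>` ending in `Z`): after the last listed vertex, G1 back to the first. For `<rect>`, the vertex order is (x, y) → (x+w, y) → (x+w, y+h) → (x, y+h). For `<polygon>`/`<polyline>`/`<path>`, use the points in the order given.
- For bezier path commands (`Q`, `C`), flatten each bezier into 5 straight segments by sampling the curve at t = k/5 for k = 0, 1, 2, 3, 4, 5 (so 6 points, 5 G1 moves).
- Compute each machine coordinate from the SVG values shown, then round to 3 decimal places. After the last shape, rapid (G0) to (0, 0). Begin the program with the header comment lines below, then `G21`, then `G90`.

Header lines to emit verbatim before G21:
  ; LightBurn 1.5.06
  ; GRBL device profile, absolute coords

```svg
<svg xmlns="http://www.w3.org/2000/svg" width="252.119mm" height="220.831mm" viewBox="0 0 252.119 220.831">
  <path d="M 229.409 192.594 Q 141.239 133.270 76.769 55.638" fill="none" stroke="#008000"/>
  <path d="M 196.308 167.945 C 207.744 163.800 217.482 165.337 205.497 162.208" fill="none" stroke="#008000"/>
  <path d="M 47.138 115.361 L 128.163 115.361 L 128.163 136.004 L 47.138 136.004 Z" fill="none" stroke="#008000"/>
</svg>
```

1 u = 1 mm; y_m = 220.831 − y.

[1] `<path>` quadratic bezier, #008000→cut S900 F1467: (229.409,28.237) → (195.089,52.699) → (162.665,78.625) → (132.137,106.017) → (103.505,134.873) → (76.769,165.193)

[2] `<path>` cubic bezier, #008000→cut S900 F1467: (196.308,52.886) → (202.806,54.774) → (207.935,55.795) → (210.734,56.446) → (210.241,57.223) → (205.497,58.623)

[3] `<path>` rectangle, #008000→cut S900 F1467: (47.138,105.470) → (128.163,105.470) → (128.163,84.827) → (47.138,84.827) → (47.138,105.470) (closed)

; LightBurn 1.5.06
; GRBL device profile, absolute coords
G21
G90
G0 X229.409 Y28.237
M4 S900
G1 X195.089 Y52.699 F1467
G1 X162.665 Y78.625 F1467
G1 X132.137 Y106.017 F1467
G1 X103.505 Y134.873 F1467
G1 X76.769 Y165.193 F1467
G0 X196.308 Y52.886
M4 S900
G1 X202.806 Y54.774 F1467
G1 X207.935 Y55.795 F1467
G1 X210.734 Y56.446 F1467
G1 X210.241 Y57.223 F1467
G1 X205.497 Y58.623 F1467
G0 X47.138 Y105.470
M4 S900
G1 X128.163 Y105.470 F1467
G1 X128.163 Y84.827 F1467
G1 X47.138 Y84.827 F1467
G1 X47.138 Y105.470 F1467
M5
G0 X0.000 Y0.000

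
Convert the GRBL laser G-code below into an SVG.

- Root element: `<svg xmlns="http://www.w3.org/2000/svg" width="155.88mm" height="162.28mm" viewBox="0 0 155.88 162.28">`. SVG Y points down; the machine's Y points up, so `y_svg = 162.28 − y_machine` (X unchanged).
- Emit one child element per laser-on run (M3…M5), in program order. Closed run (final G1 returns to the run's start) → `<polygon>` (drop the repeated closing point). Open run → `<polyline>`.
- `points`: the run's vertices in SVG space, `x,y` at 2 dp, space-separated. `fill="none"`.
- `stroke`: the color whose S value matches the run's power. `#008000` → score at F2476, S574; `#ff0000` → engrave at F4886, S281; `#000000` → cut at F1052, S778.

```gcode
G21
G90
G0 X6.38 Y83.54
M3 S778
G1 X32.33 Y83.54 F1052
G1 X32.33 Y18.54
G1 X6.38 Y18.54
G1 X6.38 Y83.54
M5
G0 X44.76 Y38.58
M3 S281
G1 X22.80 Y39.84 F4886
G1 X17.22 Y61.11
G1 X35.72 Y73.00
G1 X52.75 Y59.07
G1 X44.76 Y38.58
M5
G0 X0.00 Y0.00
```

Machine Y-up, SVG Y-down with viewBox height 162.28, so y_svg = 162.28 − y_machine; X carries over.

Run 1: S778 ⇒ cut layer `#000000`. The run returns to its start, so emit a `<polygon>` with points (Y-flipped): 6.38,78.74 32.33,78.74 32.33,143.74 6.38,143.74.

Run 2: power S281 maps to stroke `#ff0000` (engrave). The run returns to its start, so emit a `<polygon>` with points (Y-flipped): 44.76,123.70 22.80,122.44 17.22,101.17 35.72,89.28 52.75,103.21.

<svg xmlns="http://www.w3.org/2000/svg" width="155.88mm" height="162.28mm" viewBox="0 0 155.88 162.28">
  <polygon points="6.38,78.74 32.33,78.74 32.33,143.74 6.38,143.74" fill="none" stroke="#000000"/>
  <polygon points="44.76,123.70 22.80,122.44 17.22,101.17 35.72,89.28 52.75,103.21" fill="none" stroke="#ff0000"/>
</svg>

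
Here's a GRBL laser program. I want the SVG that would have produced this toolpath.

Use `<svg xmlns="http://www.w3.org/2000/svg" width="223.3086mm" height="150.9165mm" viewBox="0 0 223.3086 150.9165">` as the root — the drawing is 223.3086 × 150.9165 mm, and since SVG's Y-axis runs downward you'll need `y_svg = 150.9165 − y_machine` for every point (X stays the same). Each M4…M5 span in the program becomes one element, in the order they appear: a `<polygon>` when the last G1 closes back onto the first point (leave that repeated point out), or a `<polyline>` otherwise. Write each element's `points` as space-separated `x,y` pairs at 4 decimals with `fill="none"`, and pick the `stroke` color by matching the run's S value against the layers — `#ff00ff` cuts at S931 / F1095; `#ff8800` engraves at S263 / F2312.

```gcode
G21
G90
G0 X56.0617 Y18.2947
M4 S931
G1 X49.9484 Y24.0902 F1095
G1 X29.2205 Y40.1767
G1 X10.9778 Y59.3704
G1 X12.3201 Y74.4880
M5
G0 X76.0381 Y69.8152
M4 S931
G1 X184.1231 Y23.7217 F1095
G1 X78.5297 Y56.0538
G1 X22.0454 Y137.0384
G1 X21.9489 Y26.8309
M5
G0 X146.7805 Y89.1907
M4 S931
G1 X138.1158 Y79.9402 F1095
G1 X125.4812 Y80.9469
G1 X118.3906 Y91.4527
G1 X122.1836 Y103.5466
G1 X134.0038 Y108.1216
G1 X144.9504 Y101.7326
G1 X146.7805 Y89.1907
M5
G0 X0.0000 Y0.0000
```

Machine Y-up, SVG Y-down with viewBox height 150.9165, so y_svg = 150.9165 − y_machine; X carries over. Every run uses S931, so all elements get stroke `#ff00ff` (cut).

Run 1: The run is open, so emit a `<polyline>` with points (Y-flipped): 56.0617,132.6218 49.9484,126.8263 29.2205,110.7398 10.9778,91.5461 12.3201,76.4285.

Run 2: The run is open, so emit a `<polyline>` with points (Y-flipped): 76.0381,81.1013 184.1231,127.1948 78.5297,94.8627 22.0454,13.8781 21.9489,124.0856.

Run 3: The run returns to its start, so emit a `<polygon>` with points (Y-flipped): 146.7805,61.7258 138.1158,70.9763 125.4812,69.9696 118.3906,59.4638 122.1836,47.3699 134.0038,42.7949 144.9504,49.1839.

<svg xmlns="http://www.w3.org/2000/svg" width="223.3086mm" height="150.9165mm" viewBox="0 0 223.3086 150.9165">
  <polyline points="56.0617,132.6218 49.9484,126.8263 29.2205,110.7398 10.9778,91.5461 12.3201,76.4285" fill="none" stroke="#ff00ff"/>
  <polyline points="76.0381,81.1013 184.1231,127.1948 78.5297,94.8627 22.0454,13.8781 21.9489,124.0856" fill="none" stroke="#ff00ff"/>
  <polygon points="146.7805,61.7258 138.1158,70.9763 125.4812,69.9696 118.3906,59.4638 122.1836,47.3699 134.0038,42.7949 144.9504,49.1839" fill="none" stroke="#ff00ff"/>
</svg>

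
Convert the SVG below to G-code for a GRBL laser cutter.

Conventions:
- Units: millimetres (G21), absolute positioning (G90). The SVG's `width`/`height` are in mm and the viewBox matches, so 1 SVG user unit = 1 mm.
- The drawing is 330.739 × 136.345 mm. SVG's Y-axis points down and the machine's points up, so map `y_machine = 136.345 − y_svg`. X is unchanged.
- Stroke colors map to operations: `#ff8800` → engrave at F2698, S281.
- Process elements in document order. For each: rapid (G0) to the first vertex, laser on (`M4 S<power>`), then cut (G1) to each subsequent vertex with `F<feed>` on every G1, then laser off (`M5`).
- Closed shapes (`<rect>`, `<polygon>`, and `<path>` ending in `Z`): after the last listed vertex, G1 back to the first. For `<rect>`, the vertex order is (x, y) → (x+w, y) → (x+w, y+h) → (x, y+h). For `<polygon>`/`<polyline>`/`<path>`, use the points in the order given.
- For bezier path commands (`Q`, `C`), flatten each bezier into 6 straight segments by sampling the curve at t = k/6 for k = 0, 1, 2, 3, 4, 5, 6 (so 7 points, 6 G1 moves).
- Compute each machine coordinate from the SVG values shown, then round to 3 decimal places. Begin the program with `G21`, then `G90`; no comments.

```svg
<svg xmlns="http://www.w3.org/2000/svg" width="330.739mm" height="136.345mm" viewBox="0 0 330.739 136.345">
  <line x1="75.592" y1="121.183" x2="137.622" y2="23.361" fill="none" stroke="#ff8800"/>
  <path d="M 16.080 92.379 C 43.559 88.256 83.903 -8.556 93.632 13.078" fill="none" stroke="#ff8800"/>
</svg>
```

G21
G90
G0 X75.592 Y15.162
M4 S281
G1 X137.622 Y112.984 F2698
M5
G0 X16.080 Y43.966
M4 S281
G1 X30.690 Y52.774 F2698
G1 X46.237 Y71.166 F2698
G1 X61.512 Y93.275 F2698
G1 X75.308 Y113.239 F2698
G1 X86.418 Y125.191 F2698
G1 X93.632 Y123.267 F2698
M5

Since the viewBox matches the mm dimensions, user units are millimetres directly. The only transform is the Y-flip y_m = 136.345 − y_svg.

Shape 1 is a line segment drawn with `<line>`. Its stroke #ff8800 means engrave at S281, F2698. After flipping Y the toolpath is (75.592,15.162) → (137.622,112.984).

Shape 2 is a cubic bezier drawn with `<path>`. Its stroke #ff8800 means engrave at S281, F2698. After flipping Y the toolpath is (16.080,43.966) → (30.690,52.774) → (46.237,71.166) → (61.512,93.275) → (75.308,113.239) → (86.418,125.191) → (93.632,123.267).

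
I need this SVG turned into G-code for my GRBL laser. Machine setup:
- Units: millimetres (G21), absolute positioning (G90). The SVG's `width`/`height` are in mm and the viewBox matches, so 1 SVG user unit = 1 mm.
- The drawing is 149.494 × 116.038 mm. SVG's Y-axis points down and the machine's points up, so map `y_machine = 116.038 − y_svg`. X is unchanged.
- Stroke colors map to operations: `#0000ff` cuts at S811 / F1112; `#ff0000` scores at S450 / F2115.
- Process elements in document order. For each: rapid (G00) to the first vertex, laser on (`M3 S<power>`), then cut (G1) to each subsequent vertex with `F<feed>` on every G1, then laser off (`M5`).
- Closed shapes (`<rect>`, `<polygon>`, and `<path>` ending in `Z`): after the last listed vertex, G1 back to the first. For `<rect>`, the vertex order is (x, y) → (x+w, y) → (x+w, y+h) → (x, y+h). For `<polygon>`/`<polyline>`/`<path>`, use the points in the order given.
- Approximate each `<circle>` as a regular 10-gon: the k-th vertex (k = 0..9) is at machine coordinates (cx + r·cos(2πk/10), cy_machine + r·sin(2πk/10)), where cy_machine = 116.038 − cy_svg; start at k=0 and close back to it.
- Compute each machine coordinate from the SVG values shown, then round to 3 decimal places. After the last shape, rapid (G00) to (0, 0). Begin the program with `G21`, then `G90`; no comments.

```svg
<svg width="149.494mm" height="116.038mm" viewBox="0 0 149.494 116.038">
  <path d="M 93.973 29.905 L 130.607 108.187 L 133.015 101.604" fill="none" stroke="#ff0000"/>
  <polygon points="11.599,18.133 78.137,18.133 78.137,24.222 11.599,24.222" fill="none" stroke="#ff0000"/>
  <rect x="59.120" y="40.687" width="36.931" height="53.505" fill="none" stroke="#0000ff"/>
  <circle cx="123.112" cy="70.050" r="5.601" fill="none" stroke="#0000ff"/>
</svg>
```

G21
G90
G00 X93.973 Y86.133
M3 S450
G1 X130.607 Y7.851 F2115
G1 X133.015 Y14.434 F2115
M5
G00 X11.599 Y97.905
M3 S450
G1 X78.137 Y97.905 F2115
G1 X78.137 Y91.816 F2115
G1 X11.599 Y91.816 F2115
G1 X11.599 Y97.905 F2115
M5
G00 X59.120 Y75.351
M3 S811
G1 X96.051 Y75.351 F1112
G1 X96.051 Y21.846 F1112
G1 X59.120 Y21.846 F1112
G1 X59.120 Y75.351 F1112
M5
G00 X128.713 Y45.988
M3 S811
G1 X127.643 Y49.280 F1112
G1 X124.843 Y51.315 F1112
G1 X121.381 Y51.315 F1112
G1 X118.581 Y49.280 F1112
G1 X117.511 Y45.988 F1112
G1 X118.581 Y42.696 F1112
G1 X121.381 Y40.661 F1112
G1 X124.843 Y40.661 F1112
G1 X127.643 Y42.696 F1112
G1 X128.713 Y45.988 F1112
M5
G00 X0.000 Y0.000

Since the viewBox matches the mm dimensions, user units are millimetres directly. The only transform is the Y-flip y_m = 116.038 − y_svg.

Shape 1 is a open polyline drawn with `<path>`. Its stroke #ff0000 means score at S450, F2115. After flipping Y the toolpath is (93.973,86.133) → (130.607,7.851) → (133.015,14.434).

Shape 2 is a rectangle drawn with `<polygon>`. Its stroke #ff0000 means score at S450, F2115. After flipping Y the toolpath is (11.599,97.905) → (78.137,97.905) → (78.137,91.816) → (11.599,91.816) → (11.599,97.905), returning to the start.

Shape 3 is a rectangle drawn with `<rect>`. Its stroke #0000ff means cut at S811, F1112. After flipping Y the toolpath is (59.120,75.351) → (96.051,75.351) → (96.051,21.846) → (59.120,21.846) → (59.120,75.351), returning to the start.

Shape 4 is a circle drawn with `<circle>`. Its stroke #0000ff means cut at S811, F1112. After flipping Y the toolpath is (128.713,45.988) → (127.643,49.280) → (124.843,51.315) → (121.381,51.315) → (118.581,49.280) → (117.511,45.988) → (118.581,42.696) → (121.381,40.661) → (124.843,40.661) → (127.643,42.696) → (128.713,45.988), returning to the start.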